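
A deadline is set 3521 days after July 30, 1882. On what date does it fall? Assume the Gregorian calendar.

March 20, 1892

+365 (one year) → Jul 30, 1883 (3156 left).
+366 (one year; includes Feb 29, 1884) → Jul 30, 1884 (2790 left).
+365 (one year) → Jul 30, 1885 (2425 left).
+365 (one year) → Jul 30, 1886 (2060 left).
+365 (one year) → Jul 30, 1887 (1695 left).
+366 (one year; includes Feb 29, 1888) → Jul 30, 1888 (1329 left).
+365 (one year) → Jul 30, 1889 (964 left).
+365 (one year) → Jul 30, 1890 (599 left).
+365 (one year) → Jul 30, 1891 (234 left).
Jul has 31 days: +2 → Aug 1, 1891 (232 left).
Aug has 31 days: +31 → Sep 1, 1891 (201 left).
Sep has 30 days: +30 → Oct 1, 1891 (171 left).
Oct has 31 days: +31 → Nov 1, 1891 (140 left).
Nov has 30 days: +30 → Dec 1, 1891 (110 left).
Dec has 31 days: +31 → Jan 1, 1892 (79 left).
Jan has 31 days: +31 → Feb 1, 1892 (48 left).
Feb has 29 days: +29 → Mar 1, 1892 (19 left).
+19 → Mar 20, 1892.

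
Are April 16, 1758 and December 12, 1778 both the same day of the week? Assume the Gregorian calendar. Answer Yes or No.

No

From Apr 16, 1758 to Dec 12, 1778 is 7545 days.
7545 mod 7 = 6, so they are different weekdays.
(Apr 16, 1758 is a Sunday; Dec 12, 1778 is a Saturday.)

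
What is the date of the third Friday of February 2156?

February 20, 2156

February 1, 2156 is a Sunday.
The first Friday is therefore February 6 (5 days later).
The third Friday is 6 + 2×7 = February 20.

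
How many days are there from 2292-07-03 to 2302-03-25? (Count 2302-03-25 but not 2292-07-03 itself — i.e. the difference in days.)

3551

Jul 3, 2292 → Jul 3, 2293: 365 days.
Jul 3, 2293 → Jul 3, 2294: 365 days.
Jul 3, 2294 → Jul 3, 2295: 365 days.
Jul 3, 2295 → Jul 3, 2296: 366 days (Feb 29, 2296 is in that span).
Jul 3, 2296 → Jul 3, 2297: 365 days.
Jul 3, 2297 → Jul 3, 2298: 365 days.
Jul 3, 2298 → Jul 3, 2299: 365 days.
Jul 3, 2299 → Jul 3, 2300: 365 days.
Jul 3, 2300 → Jul 3, 2301: 365 days.
Jul 3, 2301 → Aug 3, 2301: 31 days (July has 31).
Aug 3, 2301 → Sep 3, 2301: 31 days (August has 31).
Sep 3, 2301 → Oct 3, 2301: 30 days (September has 30).
Oct 3, 2301 → Nov 3, 2301: 31 days (October has 31).
Nov 3, 2301 → Dec 3, 2301: 30 days (November has 30).
Dec 3, 2301 → Jan 3, 2302: 31 days (December has 31).
Jan 3, 2302 → Feb 3, 2302: 31 days (January has 31).
Feb 3, 2302 → Mar 3, 2302: 28 days (February has 28).
Mar 3, 2302 → Mar 25, 2302: 22 days.
Total: 3551 days.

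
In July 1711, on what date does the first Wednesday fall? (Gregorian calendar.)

July 1, 1711

July 1, 1711 is a Wednesday.
The first Wednesday is therefore July 1 (same day).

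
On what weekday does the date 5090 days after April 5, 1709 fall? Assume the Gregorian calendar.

First find the weekday of Apr 5, 1709. Doomsday rule: the anchor day for the 1700s is Sunday. For year 09: 9÷12 = 0 r 9, and 9÷4 = 2, so 0+9+2 = 11.
Sunday + 11 ≡ Thursday — that's 1709's doomsday.
In April the doomsday date is Apr 4.
Apr 5 is 1 day after Apr 4; 1 mod 7 = 1, so Thursday + 1 = Friday.
5090 mod 7 = 1, so 5090 days after a Friday is Friday + 1 = Saturday.

Saturday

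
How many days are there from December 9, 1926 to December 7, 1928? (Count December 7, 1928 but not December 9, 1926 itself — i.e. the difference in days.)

729

Dec 9, 1926 → Dec 9, 1927: 365 days.
Dec 9, 1927 → Jan 9, 1928: 31 days (December has 31).
Jan 9, 1928 → Feb 9, 1928: 31 days (January has 31).
Feb 9, 1928 → Mar 9, 1928: 29 days (February has 29).
Mar 9, 1928 → Apr 9, 1928: 31 days (March has 31).
Apr 9, 1928 → May 9, 1928: 30 days (April has 30).
May 9, 1928 → Jun 9, 1928: 31 days (May has 31).
Jun 9, 1928 → Jul 9, 1928: 30 days (June has 30).
Jul 9, 1928 → Aug 9, 1928: 31 days (July has 31).
Aug 9, 1928 → Sep 9, 1928: 31 days (August has 31).
Sep 9, 1928 → Oct 9, 1928: 30 days (September has 30).
Oct 9, 1928 → Nov 9, 1928: 31 days (October has 31).
Nov 9, 1928 → Dec 7, 1928: 28 days.
Total: 729 days.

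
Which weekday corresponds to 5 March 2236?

Doomsday rule: the anchor day for the 2200s is Friday. For year 36: 36÷12 = 3 r 0, and 0÷4 = 0, so 3+0+0 = 3.
Friday + 3 ≡ Monday — that's 2236's doomsday.
In March the doomsday date is Mar 14.
Mar 5 is 9 days before Mar 14; 9 mod 7 = 2, so Monday − 2 = Saturday.

Saturday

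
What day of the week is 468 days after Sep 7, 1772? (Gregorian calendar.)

Sep 7, 1772 is a Monday.
468 mod 7 = 6, so 468 days after a Monday is Monday + 6 = Sunday.

Sunday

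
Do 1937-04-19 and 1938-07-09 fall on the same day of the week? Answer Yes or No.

No

From Apr 19, 1937 to Jul 9, 1938 is 446 days.
446 mod 7 = 5, so they are different weekdays.
(Apr 19, 1937 is a Monday; Jul 9, 1938 is a Saturday.)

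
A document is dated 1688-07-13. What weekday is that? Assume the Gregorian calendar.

Doomsday rule: the anchor day for the 1600s is Tuesday. For year 88: 88÷12 = 7 r 4, and 4÷4 = 1, so 7+4+1 = 12.
Tuesday + 12 ≡ Sunday — that's 1688's doomsday.
In July the doomsday date is Jul 11.
Jul 13 is 2 days after Jul 11; 2 mod 7 = 2, so Sunday + 2 = Tuesday.

Tuesday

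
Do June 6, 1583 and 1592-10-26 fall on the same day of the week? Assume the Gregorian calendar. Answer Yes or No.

Yes

From Jun 6, 1583 to Oct 26, 1592 is 3430 days.
3430 mod 7 = 0, so they are the same weekday.
(Jun 6, 1583 is a Monday; Oct 26, 1592 is a Monday.)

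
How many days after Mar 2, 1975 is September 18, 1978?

1296

Mar 2, 1975 → Mar 2, 1976: 366 days (Feb 29, 1976 is in that span).
Mar 2, 1976 → Mar 2, 1977: 365 days.
Mar 2, 1977 → Mar 2, 1978: 365 days.
Mar 2, 1978 → Apr 2, 1978: 31 days (March has 31).
Apr 2, 1978 → May 2, 1978: 30 days (April has 30).
May 2, 1978 → Jun 2, 1978: 31 days (May has 31).
Jun 2, 1978 → Jul 2, 1978: 30 days (June has 30).
Jul 2, 1978 → Aug 2, 1978: 31 days (July has 31).
Aug 2, 1978 → Sep 2, 1978: 31 days (August has 31).
Sep 2, 1978 → Sep 18, 1978: 16 days.
Total: 1296 days.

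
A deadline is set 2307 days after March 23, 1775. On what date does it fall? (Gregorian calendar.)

July 16, 1781

+366 (one year; includes Feb 29, 1776) → Mar 23, 1776 (1941 left).
+365 (one year) → Mar 23, 1777 (1576 left).
+365 (one year) → Mar 23, 1778 (1211 left).
+365 (one year) → Mar 23, 1779 (846 left).
+366 (one year; includes Feb 29, 1780) → Mar 23, 1780 (480 left).
+365 (one year) → Mar 23, 1781 (115 left).
Mar has 31 days: +9 → Apr 1, 1781 (106 left).
Apr has 30 days: +30 → May 1, 1781 (76 left).
May has 31 days: +31 → Jun 1, 1781 (45 left).
Jun has 30 days: +30 → Jul 1, 1781 (15 left).
+15 → Jul 16, 1781.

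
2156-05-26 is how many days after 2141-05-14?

5491

May 14, 2141 → May 14, 2142: 365 days.
May 14, 2142 → May 14, 2143: 365 days.
May 14, 2143 → May 14, 2144: 366 days (Feb 29, 2144 is in that span).
May 14, 2144 → May 14, 2145: 365 days.
May 14, 2145 → May 14, 2146: 365 days.
May 14, 2146 → May 14, 2147: 365 days.
May 14, 2147 → May 14, 2148: 366 days (Feb 29, 2148 is in that span).
May 14, 2148 → May 14, 2149: 365 days.
May 14, 2149 → May 14, 2150: 365 days.
May 14, 2150 → May 14, 2151: 365 days.
May 14, 2151 → May 14, 2152: 366 days (Feb 29, 2152 is in that span).
May 14, 2152 → May 14, 2153: 365 days.
May 14, 2153 → May 14, 2154: 365 days.
May 14, 2154 → May 14, 2155: 365 days.
May 14, 2155 → Jun 14, 2155: 31 days (May has 31).
Jun 14, 2155 → Jul 14, 2155: 30 days (June has 30).
Jul 14, 2155 → Aug 14, 2155: 31 days (July has 31).
Aug 14, 2155 → Sep 14, 2155: 31 days (August has 31).
Sep 14, 2155 → Oct 14, 2155: 30 days (September has 30).
Oct 14, 2155 → Nov 14, 2155: 31 days (October has 31).
Nov 14, 2155 → Dec 14, 2155: 30 days (November has 30).
Dec 14, 2155 → Jan 14, 2156: 31 days (December has 31).
Jan 14, 2156 → Feb 14, 2156: 31 days (January has 31).
Feb 14, 2156 → Mar 14, 2156: 29 days (February has 29).
Mar 14, 2156 → Apr 14, 2156: 31 days (March has 31).
Apr 14, 2156 → May 14, 2156: 30 days (April has 30).
May 14, 2156 → May 26, 2156: 12 days.
Total: 5491 days.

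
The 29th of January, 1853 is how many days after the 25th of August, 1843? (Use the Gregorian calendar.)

3445

Aug 25, 1843 → Aug 25, 1844: 366 days (Feb 29, 1844 is in that span).
Aug 25, 1844 → Aug 25, 1845: 365 days.
Aug 25, 1845 → Aug 25, 1846: 365 days.
Aug 25, 1846 → Aug 25, 1847: 365 days.
Aug 25, 1847 → Aug 25, 1848: 366 days (Feb 29, 1848 is in that span).
Aug 25, 1848 → Aug 25, 1849: 365 days.
Aug 25, 1849 → Aug 25, 1850: 365 days.
Aug 25, 1850 → Aug 25, 1851: 365 days.
Aug 25, 1851 → Aug 25, 1852: 366 days (Feb 29, 1852 is in that span).
Aug 25, 1852 → Sep 25, 1852: 31 days (August has 31).
Sep 25, 1852 → Oct 25, 1852: 30 days (September has 30).
Oct 25, 1852 → Nov 25, 1852: 31 days (October has 31).
Nov 25, 1852 → Dec 25, 1852: 30 days (November has 30).
Dec 25, 1852 → Jan 25, 1853: 31 days (December has 31).
Jan 25, 1853 → Jan 29, 1853: 4 days.
Total: 3445 days.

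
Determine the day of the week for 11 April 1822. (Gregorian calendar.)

Doomsday rule: the anchor day for the 1800s is Friday. For year 22: 22÷12 = 1 r 10, and 10÷4 = 2, so 1+10+2 = 13.
Friday + 13 ≡ Thursday — that's 1822's doomsday.
In April the doomsday date is Apr 4.
Apr 11 is 7 days after Apr 4; 7 mod 7 = 0, so Thursday + 0 = Thursday.

Thursday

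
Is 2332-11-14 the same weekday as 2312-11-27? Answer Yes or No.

No

From Nov 27, 2312 to Nov 14, 2332 is 7292 days.
7292 mod 7 = 5, so they are different weekdays.
(Nov 27, 2312 is a Wednesday; Nov 14, 2332 is a Monday.)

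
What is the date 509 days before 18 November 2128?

June 28, 2127

−366 (one year; includes Feb 29, 2128) → Nov 18, 2127 (143 left).
−18 → Oct 31, 2127 (end of Oct, 31 days; 125 left).
−31 → Sep 30, 2127 (end of Sep, 30 days; 94 left).
−30 → Aug 31, 2127 (end of Aug, 31 days; 64 left).
−31 → Jul 31, 2127 (end of Jul, 31 days; 33 left).
−31 → Jun 30, 2127 (end of Jun, 30 days; 2 left).
−2 → Jun 28, 2127.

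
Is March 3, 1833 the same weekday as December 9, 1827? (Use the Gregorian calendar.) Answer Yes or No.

Yes

From Dec 9, 1827 to Mar 3, 1833 is 1911 days.
1911 mod 7 = 0, so they are the same weekday.
(Dec 9, 1827 is a Sunday; Mar 3, 1833 is a Sunday.)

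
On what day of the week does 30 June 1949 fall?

Thursday

January 1, 1949 is a Saturday.
Jan 1, 1949 → Feb 1, 1949: 31 days (January has 31).
Feb 1, 1949 → Mar 1, 1949: 28 days (February has 28).
Mar 1, 1949 → Apr 1, 1949: 31 days (March has 31).
Apr 1, 1949 → May 1, 1949: 30 days (April has 30).
May 1, 1949 → Jun 1, 1949: 31 days (May has 31).
Jun 1, 1949 → Jun 30, 1949: 29 days.
Total: 180 days.
180 mod 7 = 5, so Saturday + 5 = Thursday.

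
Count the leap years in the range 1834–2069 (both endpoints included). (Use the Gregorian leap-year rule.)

58

Multiples of 4 in [1834,2069]: 59.
Of those, multiples of 100: 2 (not leap unless ÷400).
Multiples of 400: 1.
Leap years = 59 − 2 + 1 = 58.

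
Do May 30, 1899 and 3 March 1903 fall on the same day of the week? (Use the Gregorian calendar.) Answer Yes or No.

From May 30, 1899 to Mar 3, 1903 is 1372 days.
1372 mod 7 = 0, so they are the same weekday.
(May 30, 1899 is a Tuesday; Mar 3, 1903 is a Tuesday.)

Yes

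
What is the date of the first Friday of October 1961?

October 1, 1961 is a Sunday.
The first Friday is therefore October 6 (5 days later).

October 6, 1961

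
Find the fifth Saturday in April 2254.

April 29, 2254

April 1, 2254 is a Saturday.
The first Saturday is therefore April 1 (same day).
The fifth Saturday is 1 + 4×7 = April 29.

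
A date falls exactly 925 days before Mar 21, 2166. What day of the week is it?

Mar 21, 2166 is a Friday.
925 mod 7 = 1, so 925 days before a Friday is Friday − 1 = Thursday.

Thursday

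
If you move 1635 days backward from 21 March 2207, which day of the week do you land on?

Tuesday

Mar 21, 2207 is a Saturday.
1635 mod 7 = 4, so 1635 days before a Saturday is Saturday − 4 = Tuesday.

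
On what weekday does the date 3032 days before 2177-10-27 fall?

Sunday

Oct 27, 2177 is a Monday.
3032 mod 7 = 1, so 3032 days before a Monday is Monday − 1 = Sunday.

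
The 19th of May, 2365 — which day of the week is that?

Wednesday

Doomsday rule: the anchor day for the 2300s is Wednesday. For year 65: 65÷12 = 5 r 5, and 5÷4 = 1, so 5+5+1 = 11.
Wednesday + 11 ≡ Sunday — that's 2365's doomsday.
In May the doomsday date is May 9.
May 19 is 10 days after May 9; 10 mod 7 = 3, so Sunday + 3 = Wednesday.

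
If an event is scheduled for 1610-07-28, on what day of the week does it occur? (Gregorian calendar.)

Wednesday

Doomsday rule: the anchor day for the 1600s is Tuesday. For year 10: 10÷12 = 0 r 10, and 10÷4 = 2, so 0+10+2 = 12.
Tuesday + 12 ≡ Sunday — that's 1610's doomsday.
In July the doomsday date is Jul 11.
Jul 28 is 17 days after Jul 11; 17 mod 7 = 3, so Sunday + 3 = Wednesday.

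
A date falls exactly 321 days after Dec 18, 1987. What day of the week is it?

Dec 18, 1987 is a Friday.
321 mod 7 = 6, so 321 days after a Friday is Friday + 6 = Thursday.

Thursday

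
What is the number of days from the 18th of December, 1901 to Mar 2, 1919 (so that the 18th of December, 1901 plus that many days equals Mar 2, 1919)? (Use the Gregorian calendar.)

Dec 18, 1901 → Dec 18, 1902: 365 days.
Dec 18, 1902 → Dec 18, 1903: 365 days.
Dec 18, 1903 → Dec 18, 1904: 366 days (Feb 29, 1904 is in that span).
Dec 18, 1904 → Dec 18, 1905: 365 days.
Dec 18, 1905 → Dec 18, 1906: 365 days.
Dec 18, 1906 → Dec 18, 1907: 365 days.
Dec 18, 1907 → Dec 18, 1908: 366 days (Feb 29, 1908 is in that span).
Dec 18, 1908 → Dec 18, 1909: 365 days.
Dec 18, 1909 → Dec 18, 1910: 365 days.
Dec 18, 1910 → Dec 18, 1911: 365 days.
Dec 18, 1911 → Dec 18, 1912: 366 days (Feb 29, 1912 is in that span).
Dec 18, 1912 → Dec 18, 1913: 365 days.
Dec 18, 1913 → Dec 18, 1914: 365 days.
Dec 18, 1914 → Dec 18, 1915: 365 days.
Dec 18, 1915 → Dec 18, 1916: 366 days (Feb 29, 1916 is in that span).
Dec 18, 1916 → Dec 18, 1917: 365 days.
Dec 18, 1917 → Dec 18, 1918: 365 days.
Dec 18, 1918 → Jan 18, 1919: 31 days (December has 31).
Jan 18, 1919 → Feb 18, 1919: 31 days (January has 31).
Feb 18, 1919 → Mar 2, 1919: 12 days.
Total: 6283 days.

6283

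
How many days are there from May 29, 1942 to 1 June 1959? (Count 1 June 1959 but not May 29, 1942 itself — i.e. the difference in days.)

May 29, 1942 → May 29, 1943: 365 days.
May 29, 1943 → May 29, 1944: 366 days (Feb 29, 1944 is in that span).
May 29, 1944 → May 29, 1945: 365 days.
May 29, 1945 → May 29, 1946: 365 days.
May 29, 1946 → May 29, 1947: 365 days.
May 29, 1947 → May 29, 1948: 366 days (Feb 29, 1948 is in that span).
May 29, 1948 → May 29, 1949: 365 days.
May 29, 1949 → May 29, 1950: 365 days.
May 29, 1950 → May 29, 1951: 365 days.
May 29, 1951 → May 29, 1952: 366 days (Feb 29, 1952 is in that span).
May 29, 1952 → May 29, 1953: 365 days.
May 29, 1953 → May 29, 1954: 365 days.
May 29, 1954 → May 29, 1955: 365 days.
May 29, 1955 → May 29, 1956: 366 days (Feb 29, 1956 is in that span).
May 29, 1956 → May 29, 1957: 365 days.
May 29, 1957 → May 29, 1958: 365 days.
May 29, 1958 → Jun 29, 1958: 31 days (May has 31).
Jun 29, 1958 → Jul 29, 1958: 30 days (June has 30).
Jul 29, 1958 → Aug 29, 1958: 31 days (July has 31).
Aug 29, 1958 → Sep 29, 1958: 31 days (August has 31).
Sep 29, 1958 → Oct 29, 1958: 30 days (September has 30).
Oct 29, 1958 → Nov 29, 1958: 31 days (October has 31).
Nov 29, 1958 → Dec 29, 1958: 30 days (November has 30).
Dec 29, 1958 → Jan 29, 1959: 31 days (December has 31).
Jan 29, 1959 → Feb 28, 1959: 30 days (January has 31).
Feb 28, 1959 → Mar 28, 1959: 28 days (February has 28).
Mar 28, 1959 → Apr 28, 1959: 31 days (March has 31).
Apr 28, 1959 → May 28, 1959: 30 days (April has 30).
May 28, 1959 → Jun 1, 1959: 4 days.
Total: 6212 days.

6212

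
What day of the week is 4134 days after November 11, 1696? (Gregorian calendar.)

First find the weekday of Nov 11, 1696. Doomsday rule: the anchor day for the 1600s is Tuesday. For year 96: 96÷12 = 8 r 0, and 0÷4 = 0, so 8+0+0 = 8.
Tuesday + 8 ≡ Wednesday — that's 1696's doomsday.
In November the doomsday date is Nov 7.
Nov 11 is 4 days after Nov 7; 4 mod 7 = 4, so Wednesday + 4 = Sunday.
4134 mod 7 = 4, so 4134 days after a Sunday is Sunday + 4 = Thursday.

Thursday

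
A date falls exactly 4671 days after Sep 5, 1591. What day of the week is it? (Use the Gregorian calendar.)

First find the weekday of Sep 5, 1591. Doomsday rule: the anchor day for the 1500s is Wednesday. For year 91: 91÷12 = 7 r 7, and 7÷4 = 1, so 7+7+1 = 15.
Wednesday + 15 ≡ Thursday — that's 1591's doomsday.
In September the doomsday date is Sep 5.
Sep 5 is the doomsday itself: Thursday.
4671 mod 7 = 2, so 4671 days after a Thursday is Thursday + 2 = Saturday.

Saturday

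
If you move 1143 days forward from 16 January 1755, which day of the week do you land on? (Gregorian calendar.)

First find the weekday of Jan 16, 1755. Doomsday rule: the anchor day for the 1700s is Sunday. For year 55: 55÷12 = 4 r 7, and 7÷4 = 1, so 4+7+1 = 12.
Sunday + 12 ≡ Friday — that's 1755's doomsday.
In January the doomsday date is Jan 3 (1755 is not a leap year).
Jan 16 is 13 days after Jan 3; 13 mod 7 = 6, so Friday + 6 = Thursday.
1143 mod 7 = 2, so 1143 days after a Thursday is Thursday + 2 = Saturday.

Saturday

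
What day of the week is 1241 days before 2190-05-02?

Friday

First find the weekday of May 2, 2190. Doomsday rule: the anchor day for the 2100s is Sunday. For year 90: 90÷12 = 7 r 6, and 6÷4 = 1, so 7+6+1 = 14.
Sunday + 14 ≡ Sunday — that's 2190's doomsday.
In May the doomsday date is May 9.
May 2 is 7 days before May 9; 7 mod 7 = 0, so Sunday − 0 = Sunday.
1241 mod 7 = 2, so 1241 days before a Sunday is Sunday − 2 = Friday.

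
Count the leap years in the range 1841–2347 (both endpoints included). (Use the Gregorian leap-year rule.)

122

Multiples of 4 in [1841,2347]: 126.
Of those, multiples of 100: 5 (not leap unless ÷400).
Multiples of 400: 1.
Leap years = 126 − 5 + 1 = 122.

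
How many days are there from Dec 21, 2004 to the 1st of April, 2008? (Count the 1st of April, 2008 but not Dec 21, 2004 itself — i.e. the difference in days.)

1197

Dec 21, 2004 → Dec 21, 2005: 365 days.
Dec 21, 2005 → Dec 21, 2006: 365 days.
Dec 21, 2006 → Dec 21, 2007: 365 days.
Dec 21, 2007 → Jan 21, 2008: 31 days (December has 31).
Jan 21, 2008 → Feb 21, 2008: 31 days (January has 31).
Feb 21, 2008 → Mar 21, 2008: 29 days (February has 29).
Mar 21, 2008 → Apr 1, 2008: 11 days.
Total: 1197 days.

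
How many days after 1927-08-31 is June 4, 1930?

1008

Aug 31, 1927 → Aug 31, 1928: 366 days (Feb 29, 1928 is in that span).
Aug 31, 1928 → Aug 31, 1929: 365 days.
Aug 31, 1929 → Sep 30, 1929: 30 days (August has 31).
Sep 30, 1929 → Oct 30, 1929: 30 days (September has 30).
Oct 30, 1929 → Nov 30, 1929: 31 days (October has 31).
Nov 30, 1929 → Dec 30, 1929: 30 days (November has 30).
Dec 30, 1929 → Jan 30, 1930: 31 days (December has 31).
Jan 30, 1930 → Feb 28, 1930: 29 days (January has 31).
Feb 28, 1930 → Mar 28, 1930: 28 days (February has 28).
Mar 28, 1930 → Apr 28, 1930: 31 days (March has 31).
Apr 28, 1930 → May 28, 1930: 30 days (April has 30).
May 28, 1930 → Jun 4, 1930: 7 days.
Total: 1008 days.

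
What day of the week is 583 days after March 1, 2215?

Friday

Mar 1, 2215 is a Wednesday.
583 mod 7 = 2, so 583 days after a Wednesday is Wednesday + 2 = Friday.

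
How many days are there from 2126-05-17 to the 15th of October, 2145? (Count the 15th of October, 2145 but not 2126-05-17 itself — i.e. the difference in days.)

7091

May 17, 2126 → May 17, 2127: 365 days.
May 17, 2127 → May 17, 2128: 366 days (Feb 29, 2128 is in that span).
May 17, 2128 → May 17, 2129: 365 days.
May 17, 2129 → May 17, 2130: 365 days.
May 17, 2130 → May 17, 2131: 365 days.
May 17, 2131 → May 17, 2132: 366 days (Feb 29, 2132 is in that span).
May 17, 2132 → May 17, 2133: 365 days.
May 17, 2133 → May 17, 2134: 365 days.
May 17, 2134 → May 17, 2135: 365 days.
May 17, 2135 → May 17, 2136: 366 days (Feb 29, 2136 is in that span).
May 17, 2136 → May 17, 2137: 365 days.
May 17, 2137 → May 17, 2138: 365 days.
May 17, 2138 → May 17, 2139: 365 days.
May 17, 2139 → May 17, 2140: 366 days (Feb 29, 2140 is in that span).
May 17, 2140 → May 17, 2141: 365 days.
May 17, 2141 → May 17, 2142: 365 days.
May 17, 2142 → May 17, 2143: 365 days.
May 17, 2143 → May 17, 2144: 366 days (Feb 29, 2144 is in that span).
May 17, 2144 → May 17, 2145: 365 days.
May 17, 2145 → Jun 17, 2145: 31 days (May has 31).
Jun 17, 2145 → Jul 17, 2145: 30 days (June has 30).
Jul 17, 2145 → Aug 17, 2145: 31 days (July has 31).
Aug 17, 2145 → Sep 17, 2145: 31 days (August has 31).
Sep 17, 2145 → Oct 15, 2145: 28 days.
Total: 7091 days.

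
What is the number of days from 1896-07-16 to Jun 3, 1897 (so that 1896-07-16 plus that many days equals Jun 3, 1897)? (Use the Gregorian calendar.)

322

Jul 16, 1896 → Aug 16, 1896: 31 days (July has 31).
Aug 16, 1896 → Sep 16, 1896: 31 days (August has 31).
Sep 16, 1896 → Oct 16, 1896: 30 days (September has 30).
Oct 16, 1896 → Nov 16, 1896: 31 days (October has 31).
Nov 16, 1896 → Dec 16, 1896: 30 days (November has 30).
Dec 16, 1896 → Jan 16, 1897: 31 days (December has 31).
Jan 16, 1897 → Feb 16, 1897: 31 days (January has 31).
Feb 16, 1897 → Mar 16, 1897: 28 days (February has 28).
Mar 16, 1897 → Apr 16, 1897: 31 days (March has 31).
Apr 16, 1897 → May 16, 1897: 30 days (April has 30).
May 16, 1897 → Jun 3, 1897: 18 days.
Total: 322 days.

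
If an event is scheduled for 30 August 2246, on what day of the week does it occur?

Sunday

Doomsday rule: the anchor day for the 2200s is Friday. For year 46: 46÷12 = 3 r 10, and 10÷4 = 2, so 3+10+2 = 15.
Friday + 15 ≡ Saturday — that's 2246's doomsday.
In August the doomsday date is Aug 8.
Aug 30 is 22 days after Aug 8; 22 mod 7 = 1, so Saturday + 1 = Sunday.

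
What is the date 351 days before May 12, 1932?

−12 → Apr 30, 1932 (end of Apr, 30 days; 339 left).
−30 → Mar 31, 1932 (end of Mar, 31 days; 309 left).
−31 → Feb 29, 1932 (end of Feb, 29 days; 278 left).
−29 → Jan 31, 1932 (end of Jan, 31 days; 249 left).
−31 → Dec 31, 1931 (end of Dec, 31 days; 218 left).
−31 → Nov 30, 1931 (end of Nov, 30 days; 187 left).
−30 → Oct 31, 1931 (end of Oct, 31 days; 157 left).
−31 → Sep 30, 1931 (end of Sep, 30 days; 126 left).
−30 → Aug 31, 1931 (end of Aug, 31 days; 96 left).
−31 → Jul 31, 1931 (end of Jul, 31 days; 65 left).
−31 → Jun 30, 1931 (end of Jun, 30 days; 34 left).
−30 → May 31, 1931 (end of May, 31 days; 4 left).
−4 → May 27, 1931.

May 27, 1931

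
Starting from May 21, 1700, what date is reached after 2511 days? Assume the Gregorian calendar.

+365 (one year) → May 21, 1701 (2146 left).
+365 (one year) → May 21, 1702 (1781 left).
+365 (one year) → May 21, 1703 (1416 left).
+366 (one year; includes Feb 29, 1704) → May 21, 1704 (1050 left).
+365 (one year) → May 21, 1705 (685 left).
+365 (one year) → May 21, 1706 (320 left).
May has 31 days: +11 → Jun 1, 1706 (309 left).
Jun has 30 days: +30 → Jul 1, 1706 (279 left).
Jul has 31 days: +31 → Aug 1, 1706 (248 left).
Aug has 31 days: +31 → Sep 1, 1706 (217 left).
Sep has 30 days: +30 → Oct 1, 1706 (187 left).
Oct has 31 days: +31 → Nov 1, 1706 (156 left).
Nov has 30 days: +30 → Dec 1, 1706 (126 left).
Dec has 31 days: +31 → Jan 1, 1707 (95 left).
Jan has 31 days: +31 → Feb 1, 1707 (64 left).
Feb has 28 days: +28 → Mar 1, 1707 (36 left).
Mar has 31 days: +31 → Apr 1, 1707 (5 left).
+5 → Apr 6, 1707.

April 6, 1707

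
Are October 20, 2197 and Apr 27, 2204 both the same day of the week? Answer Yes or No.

Yes

From Oct 20, 2197 to Apr 27, 2204 is 2380 days.
2380 mod 7 = 0, so they are the same weekday.
(Oct 20, 2197 is a Friday; Apr 27, 2204 is a Friday.)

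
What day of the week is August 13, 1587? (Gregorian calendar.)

Doomsday rule: the anchor day for the 1500s is Wednesday. For year 87: 87÷12 = 7 r 3, and 3÷4 = 0, so 7+3+0 = 10.
Wednesday + 10 ≡ Saturday — that's 1587's doomsday.
In August the doomsday date is Aug 8.
Aug 13 is 5 days after Aug 8; 5 mod 7 = 5, so Saturday + 5 = Thursday.

Thursday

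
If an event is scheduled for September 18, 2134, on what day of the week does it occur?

Saturday

Doomsday rule: the anchor day for the 2100s is Sunday. For year 34: 34÷12 = 2 r 10, and 10÷4 = 2, so 2+10+2 = 14.
Sunday + 14 ≡ Sunday — that's 2134's doomsday.
In September the doomsday date is Sep 5.
Sep 18 is 13 days after Sep 5; 13 mod 7 = 6, so Sunday + 6 = Saturday.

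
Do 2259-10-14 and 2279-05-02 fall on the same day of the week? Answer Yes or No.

From Oct 14, 2259 to May 2, 2279 is 7140 days.
7140 mod 7 = 0, so they are the same weekday.
(Oct 14, 2259 is a Friday; May 2, 2279 is a Friday.)

Yes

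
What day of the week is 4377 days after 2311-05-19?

Sunday

May 19, 2311 is a Friday.
4377 mod 7 = 2, so 4377 days after a Friday is Friday + 2 = Sunday.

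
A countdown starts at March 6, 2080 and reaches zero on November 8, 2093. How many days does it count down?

4995

Mar 6, 2080 → Mar 6, 2081: 365 days.
Mar 6, 2081 → Mar 6, 2082: 365 days.
Mar 6, 2082 → Mar 6, 2083: 365 days.
Mar 6, 2083 → Mar 6, 2084: 366 days (Feb 29, 2084 is in that span).
Mar 6, 2084 → Mar 6, 2085: 365 days.
Mar 6, 2085 → Mar 6, 2086: 365 days.
Mar 6, 2086 → Mar 6, 2087: 365 days.
Mar 6, 2087 → Mar 6, 2088: 366 days (Feb 29, 2088 is in that span).
Mar 6, 2088 → Mar 6, 2089: 365 days.
Mar 6, 2089 → Mar 6, 2090: 365 days.
Mar 6, 2090 → Mar 6, 2091: 365 days.
Mar 6, 2091 → Mar 6, 2092: 366 days (Feb 29, 2092 is in that span).
Mar 6, 2092 → Mar 6, 2093: 365 days.
Mar 6, 2093 → Apr 6, 2093: 31 days (March has 31).
Apr 6, 2093 → May 6, 2093: 30 days (April has 30).
May 6, 2093 → Jun 6, 2093: 31 days (May has 31).
Jun 6, 2093 → Jul 6, 2093: 30 days (June has 30).
Jul 6, 2093 → Aug 6, 2093: 31 days (July has 31).
Aug 6, 2093 → Sep 6, 2093: 31 days (August has 31).
Sep 6, 2093 → Oct 6, 2093: 30 days (September has 30).
Oct 6, 2093 → Nov 6, 2093: 31 days (October has 31).
Nov 6, 2093 → Nov 8, 2093: 2 days.
Total: 4995 days.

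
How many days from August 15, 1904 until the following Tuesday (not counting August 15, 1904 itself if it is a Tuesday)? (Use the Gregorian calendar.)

Aug 15, 1904 is a Monday.
From Monday to the next Tuesday is 1 day.

1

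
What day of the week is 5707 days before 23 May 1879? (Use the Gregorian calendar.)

Wednesday

May 23, 1879 is a Friday.
5707 mod 7 = 2, so 5707 days before a Friday is Friday − 2 = Wednesday.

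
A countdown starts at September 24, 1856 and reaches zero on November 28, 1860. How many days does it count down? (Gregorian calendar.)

1526

Sep 24, 1856 → Sep 24, 1857: 365 days.
Sep 24, 1857 → Sep 24, 1858: 365 days.
Sep 24, 1858 → Sep 24, 1859: 365 days.
Sep 24, 1859 → Sep 24, 1860: 366 days (Feb 29, 1860 is in that span).
Sep 24, 1860 → Oct 24, 1860: 30 days (September has 30).
Oct 24, 1860 → Nov 24, 1860: 31 days (October has 31).
Nov 24, 1860 → Nov 28, 1860: 4 days.
Total: 1526 days.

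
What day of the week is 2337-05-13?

Doomsday rule: the anchor day for the 2300s is Wednesday. For year 37: 37÷12 = 3 r 1, and 1÷4 = 0, so 3+1+0 = 4.
Wednesday + 4 ≡ Sunday — that's 2337's doomsday.
In May the doomsday date is May 9.
May 13 is 4 days after May 9; 4 mod 7 = 4, so Sunday + 4 = Thursday.

Thursday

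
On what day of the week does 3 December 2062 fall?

Doomsday rule: the anchor day for the 2000s is Tuesday. For year 62: 62÷12 = 5 r 2, and 2÷4 = 0, so 5+2+0 = 7.
Tuesday + 7 ≡ Tuesday — that's 2062's doomsday.
In December the doomsday date is Dec 12.
Dec 3 is 9 days before Dec 12; 9 mod 7 = 2, so Tuesday − 2 = Sunday.

Sunday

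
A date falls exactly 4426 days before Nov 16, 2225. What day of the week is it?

Monday

First find the weekday of Nov 16, 2225. Doomsday rule: the anchor day for the 2200s is Friday. For year 25: 25÷12 = 2 r 1, and 1÷4 = 0, so 2+1+0 = 3.
Friday + 3 ≡ Monday — that's 2225's doomsday.
In November the doomsday date is Nov 7.
Nov 16 is 9 days after Nov 7; 9 mod 7 = 2, so Monday + 2 = Wednesday.
4426 mod 7 = 2, so 4426 days before a Wednesday is Wednesday − 2 = Monday.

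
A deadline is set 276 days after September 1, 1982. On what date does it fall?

June 4, 1983

Sep has 30 days: +30 → Oct 1, 1982 (246 left).
Oct has 31 days: +31 → Nov 1, 1982 (215 left).
Nov has 30 days: +30 → Dec 1, 1982 (185 left).
Dec has 31 days: +31 → Jan 1, 1983 (154 left).
Jan has 31 days: +31 → Feb 1, 1983 (123 left).
Feb has 28 days: +28 → Mar 1, 1983 (95 left).
Mar has 31 days: +31 → Apr 1, 1983 (64 left).
Apr has 30 days: +30 → May 1, 1983 (34 left).
May has 31 days: +31 → Jun 1, 1983 (3 left).
+3 → Jun 4, 1983.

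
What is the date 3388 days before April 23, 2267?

−365 (one year) → Apr 23, 2266 (3023 left).
−365 (one year) → Apr 23, 2265 (2658 left).
−365 (one year) → Apr 23, 2264 (2293 left).
−366 (one year; includes Feb 29, 2264) → Apr 23, 2263 (1927 left).
−365 (one year) → Apr 23, 2262 (1562 left).
−365 (one year) → Apr 23, 2261 (1197 left).
−365 (one year) → Apr 23, 2260 (832 left).
−366 (one year; includes Feb 29, 2260) → Apr 23, 2259 (466 left).
−365 (one year) → Apr 23, 2258 (101 left).
−23 → Mar 31, 2258 (end of Mar, 31 days; 78 left).
−31 → Feb 28, 2258 (end of Feb, 28 days; 47 left).
−28 → Jan 31, 2258 (end of Jan, 31 days; 19 left).
−19 → Jan 12, 2258.

January 12, 2258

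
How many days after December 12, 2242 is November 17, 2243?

Dec 12, 2242 → Jan 12, 2243: 31 days (December has 31).
Jan 12, 2243 → Feb 12, 2243: 31 days (January has 31).
Feb 12, 2243 → Mar 12, 2243: 28 days (February has 28).
Mar 12, 2243 → Apr 12, 2243: 31 days (March has 31).
Apr 12, 2243 → May 12, 2243: 30 days (April has 30).
May 12, 2243 → Jun 12, 2243: 31 days (May has 31).
Jun 12, 2243 → Jul 12, 2243: 30 days (June has 30).
Jul 12, 2243 → Aug 12, 2243: 31 days (July has 31).
Aug 12, 2243 → Sep 12, 2243: 31 days (August has 31).
Sep 12, 2243 → Oct 12, 2243: 30 days (September has 30).
Oct 12, 2243 → Nov 12, 2243: 31 days (October has 31).
Nov 12, 2243 → Nov 17, 2243: 5 days.
Total: 340 days.

340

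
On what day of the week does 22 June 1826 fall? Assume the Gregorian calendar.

Thursday

January 1, 1826 is a Sunday.
Jan 1, 1826 → Feb 1, 1826: 31 days (January has 31).
Feb 1, 1826 → Mar 1, 1826: 28 days (February has 28).
Mar 1, 1826 → Apr 1, 1826: 31 days (March has 31).
Apr 1, 1826 → May 1, 1826: 30 days (April has 30).
May 1, 1826 → Jun 1, 1826: 31 days (May has 31).
Jun 1, 1826 → Jun 22, 1826: 21 days.
Total: 172 days.
172 mod 7 = 4, so Sunday + 4 = Thursday.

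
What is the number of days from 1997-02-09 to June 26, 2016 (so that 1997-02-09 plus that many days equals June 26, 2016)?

7077

Feb 9, 1997 → Feb 9, 1998: 365 days.
Feb 9, 1998 → Feb 9, 1999: 365 days.
Feb 9, 1999 → Feb 9, 2000: 365 days.
Feb 9, 2000 → Feb 9, 2001: 366 days (Feb 29, 2000 is in that span).
Feb 9, 2001 → Feb 9, 2002: 365 days.
Feb 9, 2002 → Feb 9, 2003: 365 days.
Feb 9, 2003 → Feb 9, 2004: 365 days.
Feb 9, 2004 → Feb 9, 2005: 366 days (Feb 29, 2004 is in that span).
Feb 9, 2005 → Feb 9, 2006: 365 days.
Feb 9, 2006 → Feb 9, 2007: 365 days.
Feb 9, 2007 → Feb 9, 2008: 365 days.
Feb 9, 2008 → Feb 9, 2009: 366 days (Feb 29, 2008 is in that span).
Feb 9, 2009 → Feb 9, 2010: 365 days.
Feb 9, 2010 → Feb 9, 2011: 365 days.
Feb 9, 2011 → Feb 9, 2012: 365 days.
Feb 9, 2012 → Feb 9, 2013: 366 days (Feb 29, 2012 is in that span).
Feb 9, 2013 → Feb 9, 2014: 365 days.
Feb 9, 2014 → Feb 9, 2015: 365 days.
Feb 9, 2015 → Feb 9, 2016: 365 days.
Feb 9, 2016 → Mar 9, 2016: 29 days (February has 29).
Mar 9, 2016 → Apr 9, 2016: 31 days (March has 31).
Apr 9, 2016 → May 9, 2016: 30 days (April has 30).
May 9, 2016 → Jun 9, 2016: 31 days (May has 31).
Jun 9, 2016 → Jun 26, 2016: 17 days.
Total: 7077 days.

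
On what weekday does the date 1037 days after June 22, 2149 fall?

Monday

Jun 22, 2149 is a Sunday.
1037 mod 7 = 1, so 1037 days after a Sunday is Sunday + 1 = Monday.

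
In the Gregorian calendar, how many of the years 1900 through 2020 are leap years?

30

Multiples of 4 in [1900,2020]: 31.
Of those, multiples of 100: 2 (not leap unless ÷400).
Multiples of 400: 1.
Leap years = 31 − 2 + 1 = 30.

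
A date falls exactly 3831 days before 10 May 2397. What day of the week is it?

Thursday

May 10, 2397 is a Saturday.
3831 mod 7 = 2, so 3831 days before a Saturday is Saturday − 2 = Thursday.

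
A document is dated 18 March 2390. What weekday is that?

Doomsday rule: the anchor day for the 2300s is Wednesday. For year 90: 90÷12 = 7 r 6, and 6÷4 = 1, so 7+6+1 = 14.
Wednesday + 14 ≡ Wednesday — that's 2390's doomsday.
In March the doomsday date is Mar 14.
Mar 18 is 4 days after Mar 14; 4 mod 7 = 4, so Wednesday + 4 = Sunday.

Sunday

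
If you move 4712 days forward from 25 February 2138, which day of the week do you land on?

Wednesday

First find the weekday of Feb 25, 2138. Doomsday rule: the anchor day for the 2100s is Sunday. For year 38: 38÷12 = 3 r 2, and 2÷4 = 0, so 3+2+0 = 5.
Sunday + 5 ≡ Friday — that's 2138's doomsday.
In February the doomsday date is Feb 28 (2138 is not a leap year).
Feb 25 is 3 days before Feb 28; 3 mod 7 = 3, so Friday − 3 = Tuesday.
4712 mod 7 = 1, so 4712 days after a Tuesday is Tuesday + 1 = Wednesday.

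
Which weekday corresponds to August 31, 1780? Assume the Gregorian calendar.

Doomsday rule: the anchor day for the 1700s is Sunday. For year 80: 80÷12 = 6 r 8, and 8÷4 = 2, so 6+8+2 = 16.
Sunday + 16 ≡ Tuesday — that's 1780's doomsday.
In August the doomsday date is Aug 8.
Aug 31 is 23 days after Aug 8; 23 mod 7 = 2, so Tuesday + 2 = Thursday.

Thursday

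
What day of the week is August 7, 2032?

Saturday

Doomsday rule: the anchor day for the 2000s is Tuesday. For year 32: 32÷12 = 2 r 8, and 8÷4 = 2, so 2+8+2 = 12.
Tuesday + 12 ≡ Sunday — that's 2032's doomsday.
In August the doomsday date is Aug 8.
Aug 7 is 1 day before Aug 8; 1 mod 7 = 1, so Sunday − 1 = Saturday.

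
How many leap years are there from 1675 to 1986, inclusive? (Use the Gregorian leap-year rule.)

Multiples of 4 in [1675,1986]: 78.
Of those, multiples of 100: 3 (not leap unless ÷400).
Multiples of 400: 0.
Leap years = 78 − 3 + 0 = 75.

75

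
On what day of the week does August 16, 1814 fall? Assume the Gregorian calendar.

January 1, 1814 is a Saturday.
Jan 1, 1814 → Feb 1, 1814: 31 days (January has 31).
Feb 1, 1814 → Mar 1, 1814: 28 days (February has 28).
Mar 1, 1814 → Apr 1, 1814: 31 days (March has 31).
Apr 1, 1814 → May 1, 1814: 30 days (April has 30).
May 1, 1814 → Jun 1, 1814: 31 days (May has 31).
Jun 1, 1814 → Jul 1, 1814: 30 days (June has 30).
Jul 1, 1814 → Aug 1, 1814: 31 days (July has 31).
Aug 1, 1814 → Aug 16, 1814: 15 days.
Total: 227 days.
227 mod 7 = 3, so Saturday + 3 = Tuesday.

Tuesday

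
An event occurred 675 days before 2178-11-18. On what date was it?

January 12, 2177

−365 (one year) → Nov 18, 2177 (310 left).
−18 → Oct 31, 2177 (end of Oct, 31 days; 292 left).
−31 → Sep 30, 2177 (end of Sep, 30 days; 261 left).
−30 → Aug 31, 2177 (end of Aug, 31 days; 231 left).
−31 → Jul 31, 2177 (end of Jul, 31 days; 200 left).
−31 → Jun 30, 2177 (end of Jun, 30 days; 169 left).
−30 → May 31, 2177 (end of May, 31 days; 139 left).
−31 → Apr 30, 2177 (end of Apr, 30 days; 108 left).
−30 → Mar 31, 2177 (end of Mar, 31 days; 78 left).
−31 → Feb 28, 2177 (end of Feb, 28 days; 47 left).
−28 → Jan 31, 2177 (end of Jan, 31 days; 19 left).
−19 → Jan 12, 2177.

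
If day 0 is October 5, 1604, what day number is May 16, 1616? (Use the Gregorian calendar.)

4241

Oct 5, 1604 → Oct 5, 1605: 365 days.
Oct 5, 1605 → Oct 5, 1606: 365 days.
Oct 5, 1606 → Oct 5, 1607: 365 days.
Oct 5, 1607 → Oct 5, 1608: 366 days (Feb 29, 1608 is in that span).
Oct 5, 1608 → Oct 5, 1609: 365 days.
Oct 5, 1609 → Oct 5, 1610: 365 days.
Oct 5, 1610 → Oct 5, 1611: 365 days.
Oct 5, 1611 → Oct 5, 1612: 366 days (Feb 29, 1612 is in that span).
Oct 5, 1612 → Oct 5, 1613: 365 days.
Oct 5, 1613 → Oct 5, 1614: 365 days.
Oct 5, 1614 → Oct 5, 1615: 365 days.
Oct 5, 1615 → Nov 5, 1615: 31 days (October has 31).
Nov 5, 1615 → Dec 5, 1615: 30 days (November has 30).
Dec 5, 1615 → Jan 5, 1616: 31 days (December has 31).
Jan 5, 1616 → Feb 5, 1616: 31 days (January has 31).
Feb 5, 1616 → Mar 5, 1616: 29 days (February has 29).
Mar 5, 1616 → Apr 5, 1616: 31 days (March has 31).
Apr 5, 1616 → May 5, 1616: 30 days (April has 30).
May 5, 1616 → May 16, 1616: 11 days.
Total: 4241 days.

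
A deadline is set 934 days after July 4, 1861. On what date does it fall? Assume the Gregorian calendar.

January 24, 1864

+365 (one year) → Jul 4, 1862 (569 left).
+365 (one year) → Jul 4, 1863 (204 left).
Jul has 31 days: +28 → Aug 1, 1863 (176 left).
Aug has 31 days: +31 → Sep 1, 1863 (145 left).
Sep has 30 days: +30 → Oct 1, 1863 (115 left).
Oct has 31 days: +31 → Nov 1, 1863 (84 left).
Nov has 30 days: +30 → Dec 1, 1863 (54 left).
Dec has 31 days: +31 → Jan 1, 1864 (23 left).
+23 → Jan 24, 1864.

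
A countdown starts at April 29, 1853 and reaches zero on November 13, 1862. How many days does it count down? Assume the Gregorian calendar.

Apr 29, 1853 → Apr 29, 1854: 365 days.
Apr 29, 1854 → Apr 29, 1855: 365 days.
Apr 29, 1855 → Apr 29, 1856: 366 days (Feb 29, 1856 is in that span).
Apr 29, 1856 → Apr 29, 1857: 365 days.
Apr 29, 1857 → Apr 29, 1858: 365 days.
Apr 29, 1858 → Apr 29, 1859: 365 days.
Apr 29, 1859 → Apr 29, 1860: 366 days (Feb 29, 1860 is in that span).
Apr 29, 1860 → Apr 29, 1861: 365 days.
Apr 29, 1861 → Apr 29, 1862: 365 days.
Apr 29, 1862 → May 29, 1862: 30 days (April has 30).
May 29, 1862 → Jun 29, 1862: 31 days (May has 31).
Jun 29, 1862 → Jul 29, 1862: 30 days (June has 30).
Jul 29, 1862 → Aug 29, 1862: 31 days (July has 31).
Aug 29, 1862 → Sep 29, 1862: 31 days (August has 31).
Sep 29, 1862 → Oct 29, 1862: 30 days (September has 30).
Oct 29, 1862 → Nov 13, 1862: 15 days.
Total: 3485 days.

3485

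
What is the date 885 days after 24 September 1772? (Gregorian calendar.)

+365 (one year) → Sep 24, 1773 (520 left).
+365 (one year) → Sep 24, 1774 (155 left).
Sep has 30 days: +7 → Oct 1, 1774 (148 left).
Oct has 31 days: +31 → Nov 1, 1774 (117 left).
Nov has 30 days: +30 → Dec 1, 1774 (87 left).
Dec has 31 days: +31 → Jan 1, 1775 (56 left).
Jan has 31 days: +31 → Feb 1, 1775 (25 left).
+25 → Feb 26, 1775.

February 26, 1775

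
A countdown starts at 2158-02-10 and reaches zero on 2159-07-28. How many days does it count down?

Feb 10, 2158 → Feb 10, 2159: 365 days.
Feb 10, 2159 → Mar 10, 2159: 28 days (February has 28).
Mar 10, 2159 → Apr 10, 2159: 31 days (March has 31).
Apr 10, 2159 → May 10, 2159: 30 days (April has 30).
May 10, 2159 → Jun 10, 2159: 31 days (May has 31).
Jun 10, 2159 → Jul 10, 2159: 30 days (June has 30).
Jul 10, 2159 → Jul 28, 2159: 18 days.
Total: 533 days.

533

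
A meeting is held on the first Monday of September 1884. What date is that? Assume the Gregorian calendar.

September 1, 1884

September 1, 1884 is a Monday.
The first Monday is therefore September 1 (same day).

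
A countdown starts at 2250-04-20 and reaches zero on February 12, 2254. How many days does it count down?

Apr 20, 2250 → Apr 20, 2251: 365 days.
Apr 20, 2251 → Apr 20, 2252: 366 days (Feb 29, 2252 is in that span).
Apr 20, 2252 → Apr 20, 2253: 365 days.
Apr 20, 2253 → May 20, 2253: 30 days (April has 30).
May 20, 2253 → Jun 20, 2253: 31 days (May has 31).
Jun 20, 2253 → Jul 20, 2253: 30 days (June has 30).
Jul 20, 2253 → Aug 20, 2253: 31 days (July has 31).
Aug 20, 2253 → Sep 20, 2253: 31 days (August has 31).
Sep 20, 2253 → Oct 20, 2253: 30 days (September has 30).
Oct 20, 2253 → Nov 20, 2253: 31 days (October has 31).
Nov 20, 2253 → Dec 20, 2253: 30 days (November has 30).
Dec 20, 2253 → Jan 20, 2254: 31 days (December has 31).
Jan 20, 2254 → Feb 12, 2254: 23 days.
Total: 1394 days.

1394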